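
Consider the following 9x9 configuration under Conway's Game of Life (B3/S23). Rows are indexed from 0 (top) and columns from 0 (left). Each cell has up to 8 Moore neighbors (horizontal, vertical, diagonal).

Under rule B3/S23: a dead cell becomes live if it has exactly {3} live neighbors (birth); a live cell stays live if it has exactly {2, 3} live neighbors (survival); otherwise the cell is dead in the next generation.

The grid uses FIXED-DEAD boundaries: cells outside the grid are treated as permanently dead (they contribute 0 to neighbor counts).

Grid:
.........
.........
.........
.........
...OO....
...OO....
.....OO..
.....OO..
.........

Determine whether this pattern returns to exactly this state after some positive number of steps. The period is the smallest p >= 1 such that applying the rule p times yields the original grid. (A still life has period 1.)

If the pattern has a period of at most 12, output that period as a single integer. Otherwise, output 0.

Simulating and comparing each generation to the original:
Gen 0 (original, given above): 8 live cells
Gen 1: 6 live cells, differs from original
Gen 2: 8 live cells, MATCHES original -> period = 2

Answer: 2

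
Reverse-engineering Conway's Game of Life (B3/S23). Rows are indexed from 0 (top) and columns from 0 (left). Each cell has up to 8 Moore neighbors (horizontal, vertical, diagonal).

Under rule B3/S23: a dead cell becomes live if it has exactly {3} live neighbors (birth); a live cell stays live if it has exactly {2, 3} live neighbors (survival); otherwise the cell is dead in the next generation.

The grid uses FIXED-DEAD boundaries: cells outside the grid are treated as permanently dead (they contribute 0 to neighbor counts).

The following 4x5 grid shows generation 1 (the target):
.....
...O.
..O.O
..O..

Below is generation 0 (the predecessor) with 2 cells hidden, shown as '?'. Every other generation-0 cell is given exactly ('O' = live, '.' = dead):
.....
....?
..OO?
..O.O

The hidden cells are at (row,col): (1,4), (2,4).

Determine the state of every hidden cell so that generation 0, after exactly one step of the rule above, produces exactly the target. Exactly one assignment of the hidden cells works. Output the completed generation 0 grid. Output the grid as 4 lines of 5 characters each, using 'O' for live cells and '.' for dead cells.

Hidden generation-0 cells (in order): (1,4), (2,4).
A hidden cell only influences target cells in its own 3x3 neighborhood. Try each of the 2^2 = 4 assignments, step the completed generation 0 forward once under B3/S23, and compare with the target:
  (1,4)=. (2,4)=. -> step gives (1,3)='.' but target has 'O' -> reject
  (1,4)=. (2,4)=O -> step gives (3,4)='O' but target has '.' -> reject
  (1,4)=O (2,4)=. -> step reproduces the target at every cell -> ACCEPT
  (1,4)=O (2,4)=O -> step gives (1,3)='.' but target has 'O' -> reject
Unique solution: (1,4)=live, (2,4)=dead.
Check: live-neighbor counts of every cell in the completed generation 0:
00011
01231
02243
02241
Applying B3/S23 to generation 0 with these counts gives:
.....
...O.
..O.O
..O..
which matches the target exactly.

Answer: .....
....O
..OO.
..O.O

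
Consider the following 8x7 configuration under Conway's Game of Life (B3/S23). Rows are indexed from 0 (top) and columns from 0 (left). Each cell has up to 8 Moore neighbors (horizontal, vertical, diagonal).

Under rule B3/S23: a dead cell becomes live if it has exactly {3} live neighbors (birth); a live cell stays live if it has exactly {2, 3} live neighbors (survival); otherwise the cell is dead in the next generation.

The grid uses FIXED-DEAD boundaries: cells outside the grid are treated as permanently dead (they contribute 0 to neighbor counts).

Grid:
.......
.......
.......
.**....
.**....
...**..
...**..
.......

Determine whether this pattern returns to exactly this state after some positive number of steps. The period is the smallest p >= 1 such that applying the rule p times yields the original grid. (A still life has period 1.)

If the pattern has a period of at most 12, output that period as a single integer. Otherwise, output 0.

Simulating and comparing each generation to the original:
Gen 0 (original, given above): 8 live cells
Gen 1: 6 live cells, differs from original
Gen 2: 8 live cells, MATCHES original -> period = 2

Answer: 2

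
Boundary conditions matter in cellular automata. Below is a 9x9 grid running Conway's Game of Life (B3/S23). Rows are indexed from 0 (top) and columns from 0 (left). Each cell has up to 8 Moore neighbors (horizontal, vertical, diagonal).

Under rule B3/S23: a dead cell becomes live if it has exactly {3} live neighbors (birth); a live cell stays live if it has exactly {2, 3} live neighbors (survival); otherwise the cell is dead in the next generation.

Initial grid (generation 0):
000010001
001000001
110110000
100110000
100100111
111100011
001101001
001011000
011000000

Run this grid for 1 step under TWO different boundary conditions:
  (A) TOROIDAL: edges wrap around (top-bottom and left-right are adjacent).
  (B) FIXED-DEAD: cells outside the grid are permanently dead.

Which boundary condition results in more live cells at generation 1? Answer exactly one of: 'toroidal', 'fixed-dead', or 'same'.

Under TOROIDAL boundary, generation 1:
111100000
011010001
110010001
000001010
000000100
000000000
000001111
000011000
011011000
Population = 25

Under FIXED-DEAD boundary, generation 1:
000000000
011010000
110010000
100001010
100000101
100000000
000001111
000011000
011100000
Population = 22

Comparison: toroidal=25, fixed-dead=22 -> toroidal

Answer: toroidal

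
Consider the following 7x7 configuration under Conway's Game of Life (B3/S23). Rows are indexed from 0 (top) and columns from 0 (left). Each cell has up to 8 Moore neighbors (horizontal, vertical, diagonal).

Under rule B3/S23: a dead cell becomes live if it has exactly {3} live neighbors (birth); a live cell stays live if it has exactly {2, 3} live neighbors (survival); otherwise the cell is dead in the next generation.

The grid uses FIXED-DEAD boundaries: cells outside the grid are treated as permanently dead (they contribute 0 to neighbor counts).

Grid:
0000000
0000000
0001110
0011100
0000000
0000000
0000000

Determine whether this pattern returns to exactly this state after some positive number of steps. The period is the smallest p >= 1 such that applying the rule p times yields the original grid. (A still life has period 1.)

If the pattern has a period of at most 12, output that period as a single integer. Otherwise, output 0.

Simulating and comparing each generation to the original:
Gen 0 (original, given above): 6 live cells
Gen 1: 6 live cells, differs from original
Gen 2: 6 live cells, MATCHES original -> period = 2

Answer: 2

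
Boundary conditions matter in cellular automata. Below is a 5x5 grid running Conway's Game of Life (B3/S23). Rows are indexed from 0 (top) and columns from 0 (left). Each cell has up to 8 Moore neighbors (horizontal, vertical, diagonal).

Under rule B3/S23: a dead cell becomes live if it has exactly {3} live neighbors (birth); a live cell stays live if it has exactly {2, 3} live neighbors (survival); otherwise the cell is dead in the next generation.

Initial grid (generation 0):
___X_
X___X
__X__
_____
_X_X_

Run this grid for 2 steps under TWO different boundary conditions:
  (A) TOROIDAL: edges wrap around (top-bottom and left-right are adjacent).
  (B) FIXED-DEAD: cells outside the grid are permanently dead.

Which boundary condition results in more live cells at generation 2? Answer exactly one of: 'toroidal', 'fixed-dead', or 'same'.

Under TOROIDAL boundary, generation 2:
_XX__
__XXX
___X_
_____
__X__
Population = 7

Under FIXED-DEAD boundary, generation 2:
_____
_____
_____
_____
_____
Population = 0

Comparison: toroidal=7, fixed-dead=0 -> toroidal

Answer: toroidal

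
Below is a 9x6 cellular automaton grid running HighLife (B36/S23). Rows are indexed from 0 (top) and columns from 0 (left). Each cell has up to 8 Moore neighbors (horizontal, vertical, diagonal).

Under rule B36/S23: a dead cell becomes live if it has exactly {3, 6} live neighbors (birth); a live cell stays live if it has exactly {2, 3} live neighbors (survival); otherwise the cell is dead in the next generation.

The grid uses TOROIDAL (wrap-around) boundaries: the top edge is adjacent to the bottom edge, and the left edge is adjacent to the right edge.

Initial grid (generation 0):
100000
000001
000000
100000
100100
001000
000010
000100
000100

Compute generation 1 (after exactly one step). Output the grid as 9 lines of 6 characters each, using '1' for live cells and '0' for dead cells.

Answer: 000000
000000
000000
000000
010000
000100
000100
000110
000000

Derivation:
Simulating step by step:
Generation 0 (given above): 9 live cells
Generation 1: 5 live cells
(generation 1 grid is the final answer)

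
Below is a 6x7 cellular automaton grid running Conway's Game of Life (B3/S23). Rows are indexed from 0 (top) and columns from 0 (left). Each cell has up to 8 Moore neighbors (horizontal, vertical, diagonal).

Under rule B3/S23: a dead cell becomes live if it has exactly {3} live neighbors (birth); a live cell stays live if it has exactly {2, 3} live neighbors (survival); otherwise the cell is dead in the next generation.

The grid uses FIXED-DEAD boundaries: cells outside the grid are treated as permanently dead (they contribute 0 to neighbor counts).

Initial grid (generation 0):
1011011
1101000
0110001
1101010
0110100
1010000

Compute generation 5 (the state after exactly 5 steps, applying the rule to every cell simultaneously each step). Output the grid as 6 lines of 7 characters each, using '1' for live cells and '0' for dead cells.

Answer: 0110000
0110000
0000000
0000000
0000000
0000000

Derivation:
Simulating step by step:
Generation 0 (given above): 20 live cells
Generation 1: 18 live cells
1011100
1001111
0001100
1001110
0000100
0011000
Generation 2: 9 live cells
0110000
0100000
0010001
0000010
0010010
0001000
Generation 3: 6 live cells
0110000
0100000
0000000
0000011
0000100
0000000
Generation 4: 6 live cells
0110000
0110000
0000000
0000010
0000010
0000000
Generation 5: 4 live cells
(generation 5 grid is the final answer)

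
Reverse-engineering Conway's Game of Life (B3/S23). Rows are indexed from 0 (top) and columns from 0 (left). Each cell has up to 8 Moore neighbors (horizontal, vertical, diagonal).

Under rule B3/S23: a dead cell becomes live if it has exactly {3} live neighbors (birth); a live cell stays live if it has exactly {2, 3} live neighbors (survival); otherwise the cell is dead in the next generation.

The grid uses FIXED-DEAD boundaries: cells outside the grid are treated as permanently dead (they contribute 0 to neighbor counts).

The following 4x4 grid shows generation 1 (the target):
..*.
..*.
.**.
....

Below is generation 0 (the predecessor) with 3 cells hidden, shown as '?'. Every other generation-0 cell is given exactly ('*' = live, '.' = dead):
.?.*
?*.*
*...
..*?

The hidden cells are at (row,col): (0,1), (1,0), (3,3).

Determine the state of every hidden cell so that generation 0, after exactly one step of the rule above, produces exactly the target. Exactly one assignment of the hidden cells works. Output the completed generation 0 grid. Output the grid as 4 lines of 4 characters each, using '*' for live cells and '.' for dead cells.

Answer: ...*
.*.*
*...
..*.

Derivation:
Hidden generation-0 cells (in order): (0,1), (1,0), (3,3).
A hidden cell only influences target cells in its own 3x3 neighborhood. Try each of the 2^3 = 8 assignments, step the completed generation 0 forward once under B3/S23, and compare with the target:
  (0,1)=. (1,0)=. (3,3)=. -> step reproduces the target at every cell -> ACCEPT
  (0,1)=. (1,0)=. (3,3)=* -> step gives (2,2)='.' but target has '*' -> reject
  (0,1)=. (1,0)=* (3,3)=. -> step gives (1,0)='*' but target has '.' -> reject
  (0,1)=. (1,0)=* (3,3)=* -> step gives (1,0)='*' but target has '.' -> reject
  (0,1)=* (1,0)=. (3,3)=. -> step gives (0,2)='.' but target has '*' -> reject
  (0,1)=* (1,0)=. (3,3)=* -> step gives (0,2)='.' but target has '*' -> reject
  (0,1)=* (1,0)=* (3,3)=. -> step gives (0,0)='*' but target has '.' -> reject
  (0,1)=* (1,0)=* (3,3)=* -> step gives (0,0)='*' but target has '.' -> reject
Unique solution: (0,1)=dead, (1,0)=dead, (3,3)=dead.
Check: live-neighbor counts of every cell in the completed generation 0:
1131
2131
1332
1201
Applying B3/S23 to generation 0 with these counts gives:
..*.
..*.
.**.
....
which matches the target exactly.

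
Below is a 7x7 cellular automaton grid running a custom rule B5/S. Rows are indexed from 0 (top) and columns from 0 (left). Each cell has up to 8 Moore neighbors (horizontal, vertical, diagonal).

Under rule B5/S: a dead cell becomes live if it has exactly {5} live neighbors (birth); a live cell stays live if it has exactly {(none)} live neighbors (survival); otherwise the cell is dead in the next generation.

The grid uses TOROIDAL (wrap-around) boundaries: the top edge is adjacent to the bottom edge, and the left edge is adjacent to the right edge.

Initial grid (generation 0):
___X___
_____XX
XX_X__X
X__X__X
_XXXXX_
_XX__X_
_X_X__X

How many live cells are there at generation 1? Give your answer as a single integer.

Simulating step by step:
Generation 0 (given above): 21 live cells
Generation 1: 5 live cells
_______
_______
_______
_X__X__
_______
___XX__
__X____
Population at generation 1: 5

Answer: 5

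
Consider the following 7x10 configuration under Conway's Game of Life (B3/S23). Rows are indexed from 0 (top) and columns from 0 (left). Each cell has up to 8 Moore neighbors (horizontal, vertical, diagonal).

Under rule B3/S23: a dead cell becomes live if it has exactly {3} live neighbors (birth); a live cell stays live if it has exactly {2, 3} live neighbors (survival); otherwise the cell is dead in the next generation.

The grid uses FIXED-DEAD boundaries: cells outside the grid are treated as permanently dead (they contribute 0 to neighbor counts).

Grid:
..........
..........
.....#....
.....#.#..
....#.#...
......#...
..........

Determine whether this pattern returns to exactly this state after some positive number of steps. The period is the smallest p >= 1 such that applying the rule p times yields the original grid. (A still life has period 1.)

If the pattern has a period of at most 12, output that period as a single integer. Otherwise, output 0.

Simulating and comparing each generation to the original:
Gen 0 (original, given above): 6 live cells
Gen 1: 6 live cells, differs from original
Gen 2: 6 live cells, MATCHES original -> period = 2

Answer: 2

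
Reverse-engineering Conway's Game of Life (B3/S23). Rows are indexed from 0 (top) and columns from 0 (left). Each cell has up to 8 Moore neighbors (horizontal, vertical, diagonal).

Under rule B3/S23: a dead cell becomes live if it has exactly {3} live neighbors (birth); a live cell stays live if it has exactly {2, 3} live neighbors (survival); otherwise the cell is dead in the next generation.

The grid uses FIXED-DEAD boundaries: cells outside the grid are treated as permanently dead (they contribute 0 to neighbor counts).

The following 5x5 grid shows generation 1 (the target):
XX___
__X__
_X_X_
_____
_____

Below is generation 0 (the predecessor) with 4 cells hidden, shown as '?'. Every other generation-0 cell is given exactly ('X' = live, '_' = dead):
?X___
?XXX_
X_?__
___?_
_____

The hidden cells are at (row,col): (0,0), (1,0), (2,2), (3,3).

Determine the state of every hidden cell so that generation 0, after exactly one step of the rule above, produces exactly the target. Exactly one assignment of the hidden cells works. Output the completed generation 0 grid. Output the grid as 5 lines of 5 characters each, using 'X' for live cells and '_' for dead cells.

Hidden generation-0 cells (in order): (0,0), (1,0), (2,2), (3,3).
A hidden cell only influences target cells in its own 3x3 neighborhood. Try each of the 2^4 = 16 assignments, step the completed generation 0 forward once under B3/S23, and compare with the target:
  (0,0)=_ (1,0)=_ (2,2)=_ (3,3)=_ -> step gives (0,0)='_' but target has 'X' -> reject
  (0,0)=_ (1,0)=_ (2,2)=_ (3,3)=X -> step gives (0,0)='_' but target has 'X' -> reject
  (0,0)=_ (1,0)=_ (2,2)=X (3,3)=_ -> step gives (0,0)='_' but target has 'X' -> reject
  (0,0)=_ (1,0)=_ (2,2)=X (3,3)=X -> step gives (0,0)='_' but target has 'X' -> reject
  (0,0)=_ (1,0)=X (2,2)=_ (3,3)=_ -> step gives (1,0)='X' but target has '_' -> reject
  (0,0)=_ (1,0)=X (2,2)=_ (3,3)=X -> step gives (1,0)='X' but target has '_' -> reject
  (0,0)=_ (1,0)=X (2,2)=X (3,3)=_ -> step gives (1,0)='X' but target has '_' -> reject
  (0,0)=_ (1,0)=X (2,2)=X (3,3)=X -> step gives (1,0)='X' but target has '_' -> reject
  (0,0)=X (1,0)=_ (2,2)=_ (3,3)=_ -> step gives (2,2)='X' but target has '_' -> reject
  (0,0)=X (1,0)=_ (2,2)=_ (3,3)=X -> step reproduces the target at every cell -> ACCEPT
  (0,0)=X (1,0)=_ (2,2)=X (3,3)=_ -> step gives (1,2)='_' but target has 'X' -> reject
  (0,0)=X (1,0)=_ (2,2)=X (3,3)=X -> step gives (1,2)='_' but target has 'X' -> reject
  (0,0)=X (1,0)=X (2,2)=_ (3,3)=_ -> step gives (0,1)='_' but target has 'X' -> reject
  (0,0)=X (1,0)=X (2,2)=_ (3,3)=X -> step gives (0,1)='_' but target has 'X' -> reject
  (0,0)=X (1,0)=X (2,2)=X (3,3)=_ -> step gives (0,1)='_' but target has 'X' -> reject
  (0,0)=X (1,0)=X (2,2)=X (3,3)=X -> step gives (0,1)='_' but target has 'X' -> reject
Unique solution: (0,0)=live, (1,0)=dead, (2,2)=dead, (3,3)=live.
Check: live-neighbor counts of every cell in the completed generation 0:
23421
44311
13432
11101
00111
Applying B3/S23 to generation 0 with these counts gives:
XX___
__X__
_X_X_
_____
_____
which matches the target exactly.

Answer: XX___
_XXX_
X____
___X_
_____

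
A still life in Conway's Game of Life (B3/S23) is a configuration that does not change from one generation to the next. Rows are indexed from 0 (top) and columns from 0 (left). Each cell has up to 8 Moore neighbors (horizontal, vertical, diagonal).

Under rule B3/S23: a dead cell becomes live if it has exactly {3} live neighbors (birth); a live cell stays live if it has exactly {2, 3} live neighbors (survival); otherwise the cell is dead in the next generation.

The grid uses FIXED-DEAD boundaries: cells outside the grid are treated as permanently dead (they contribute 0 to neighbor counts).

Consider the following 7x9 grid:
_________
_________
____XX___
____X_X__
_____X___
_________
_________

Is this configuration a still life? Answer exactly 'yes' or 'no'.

Compute generation 1 and compare to generation 0 (given above):
Generation 1:
_________
_________
____XX___
____X_X__
_____X___
_________
_________
The grids are IDENTICAL -> still life.

Answer: yes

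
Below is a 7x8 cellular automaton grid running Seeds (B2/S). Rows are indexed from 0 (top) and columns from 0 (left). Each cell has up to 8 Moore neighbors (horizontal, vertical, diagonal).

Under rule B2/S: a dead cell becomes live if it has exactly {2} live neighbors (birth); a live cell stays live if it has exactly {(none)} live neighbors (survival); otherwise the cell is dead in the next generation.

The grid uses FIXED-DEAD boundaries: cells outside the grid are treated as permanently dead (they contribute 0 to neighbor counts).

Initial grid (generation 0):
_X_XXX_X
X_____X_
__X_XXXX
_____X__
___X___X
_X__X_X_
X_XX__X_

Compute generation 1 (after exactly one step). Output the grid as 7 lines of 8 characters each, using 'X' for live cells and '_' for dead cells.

Answer: X_X_____
________
_X_X____
__X_____
__X_____
X_______
____X__X

Derivation:
Simulating step by step:
Generation 0 (given above): 22 live cells
Generation 1: 9 live cells
(generation 1 grid is the final answer)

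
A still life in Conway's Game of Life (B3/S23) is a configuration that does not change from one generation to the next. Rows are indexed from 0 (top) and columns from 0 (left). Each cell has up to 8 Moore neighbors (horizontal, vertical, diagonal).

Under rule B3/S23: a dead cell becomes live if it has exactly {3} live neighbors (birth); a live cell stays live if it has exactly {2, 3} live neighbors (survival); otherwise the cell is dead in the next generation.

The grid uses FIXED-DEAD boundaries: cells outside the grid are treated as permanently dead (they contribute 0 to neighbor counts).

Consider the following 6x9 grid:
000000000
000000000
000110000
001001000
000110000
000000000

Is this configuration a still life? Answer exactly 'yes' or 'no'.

Compute generation 1 and compare to generation 0 (given above):
Generation 1:
000000000
000000000
000110000
001001000
000110000
000000000
The grids are IDENTICAL -> still life.

Answer: yes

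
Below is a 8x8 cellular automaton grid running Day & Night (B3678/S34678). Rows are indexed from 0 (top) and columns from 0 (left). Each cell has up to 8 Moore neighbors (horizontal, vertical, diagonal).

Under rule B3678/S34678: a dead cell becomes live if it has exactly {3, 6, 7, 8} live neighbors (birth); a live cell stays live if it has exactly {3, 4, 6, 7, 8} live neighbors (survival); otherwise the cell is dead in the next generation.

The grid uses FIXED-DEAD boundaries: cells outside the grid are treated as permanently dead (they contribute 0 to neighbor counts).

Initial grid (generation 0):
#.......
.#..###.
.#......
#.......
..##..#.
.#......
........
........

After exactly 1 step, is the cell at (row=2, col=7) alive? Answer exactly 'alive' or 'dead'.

Simulating step by step:
Generation 0 (given above): 11 live cells
Generation 1: 8 live cells
.....#..
#.......
#....#..
.##.....
.#......
..#.....
........
........

Cell (2,7) at generation 1: 0 -> dead

Answer: dead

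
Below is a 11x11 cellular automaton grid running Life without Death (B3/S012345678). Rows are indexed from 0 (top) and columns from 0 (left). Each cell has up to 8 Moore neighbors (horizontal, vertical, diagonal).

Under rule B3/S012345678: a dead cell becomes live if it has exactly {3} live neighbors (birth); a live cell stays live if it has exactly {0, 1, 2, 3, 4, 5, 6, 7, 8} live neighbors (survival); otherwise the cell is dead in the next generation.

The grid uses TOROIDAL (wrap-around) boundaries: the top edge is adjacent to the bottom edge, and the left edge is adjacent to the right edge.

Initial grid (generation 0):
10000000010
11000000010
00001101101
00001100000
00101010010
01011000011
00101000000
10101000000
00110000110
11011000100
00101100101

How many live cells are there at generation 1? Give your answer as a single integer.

Answer: 56

Derivation:
Simulating step by step:
Generation 0 (given above): 40 live cells
Generation 1: 56 live cells
10000000110
11000000010
10001111111
00001101110
00101010011
01011000011
10101100001
10101000000
10110000111
11011101101
00101100101
Population at generation 1: 56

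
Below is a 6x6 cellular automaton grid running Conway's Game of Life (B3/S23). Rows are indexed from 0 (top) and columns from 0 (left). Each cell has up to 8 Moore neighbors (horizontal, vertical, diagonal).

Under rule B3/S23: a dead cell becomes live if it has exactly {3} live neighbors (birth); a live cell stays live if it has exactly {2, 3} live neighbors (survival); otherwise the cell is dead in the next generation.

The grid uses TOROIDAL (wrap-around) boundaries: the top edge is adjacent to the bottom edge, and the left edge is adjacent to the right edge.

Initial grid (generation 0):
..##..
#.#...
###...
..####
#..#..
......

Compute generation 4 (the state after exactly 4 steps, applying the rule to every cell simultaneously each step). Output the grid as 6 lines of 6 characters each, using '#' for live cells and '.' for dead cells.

Simulating step by step:
Generation 0 (given above): 13 live cells
Generation 1: 13 live cells
.###..
#.....
#...#.
....##
..##.#
..##..
Generation 2: 11 live cells
.#.#..
#.##.#
#...#.
#.....
..#..#
......
Generation 3: 14 live cells
##.##.
#.##.#
#..##.
##....
......
..#...
Generation 4: 11 live cells
(generation 4 grid is the final answer)

Answer: #...#.
......
...##.
##...#
.#....
.###..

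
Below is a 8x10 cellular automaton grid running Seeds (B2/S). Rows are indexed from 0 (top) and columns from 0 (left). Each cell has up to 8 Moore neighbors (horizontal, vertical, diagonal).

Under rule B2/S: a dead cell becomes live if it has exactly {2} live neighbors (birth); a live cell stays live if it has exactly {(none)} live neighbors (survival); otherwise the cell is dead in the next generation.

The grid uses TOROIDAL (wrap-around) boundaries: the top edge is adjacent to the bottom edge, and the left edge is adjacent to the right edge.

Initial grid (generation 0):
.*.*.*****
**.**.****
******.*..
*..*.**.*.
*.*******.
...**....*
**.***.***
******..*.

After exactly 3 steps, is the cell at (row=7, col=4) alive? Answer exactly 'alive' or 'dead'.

Simulating step by step:
Generation 0 (given above): 53 live cells
Generation 1: 0 live cells
..........
..........
..........
..........
..........
..........
..........
..........
Generation 2: 0 live cells
..........
..........
..........
..........
..........
..........
..........
..........
Generation 3: 0 live cells
..........
..........
..........
..........
..........
..........
..........
..........

Cell (7,4) at generation 3: 0 -> dead

Answer: dead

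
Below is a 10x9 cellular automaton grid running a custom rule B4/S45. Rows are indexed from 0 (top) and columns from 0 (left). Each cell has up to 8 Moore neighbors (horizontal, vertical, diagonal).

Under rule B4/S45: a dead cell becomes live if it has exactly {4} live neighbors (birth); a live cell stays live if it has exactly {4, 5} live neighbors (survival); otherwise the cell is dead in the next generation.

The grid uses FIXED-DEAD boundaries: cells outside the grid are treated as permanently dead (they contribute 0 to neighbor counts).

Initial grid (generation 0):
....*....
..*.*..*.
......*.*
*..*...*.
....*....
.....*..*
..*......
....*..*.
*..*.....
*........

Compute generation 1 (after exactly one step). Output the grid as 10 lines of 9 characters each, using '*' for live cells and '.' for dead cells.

Answer: .........
.........
.......*.
.........
.........
.........
.........
.........
.........
.........

Derivation:
Simulating step by step:
Generation 0 (given above): 18 live cells
Generation 1: 1 live cells
(generation 1 grid is the final answer)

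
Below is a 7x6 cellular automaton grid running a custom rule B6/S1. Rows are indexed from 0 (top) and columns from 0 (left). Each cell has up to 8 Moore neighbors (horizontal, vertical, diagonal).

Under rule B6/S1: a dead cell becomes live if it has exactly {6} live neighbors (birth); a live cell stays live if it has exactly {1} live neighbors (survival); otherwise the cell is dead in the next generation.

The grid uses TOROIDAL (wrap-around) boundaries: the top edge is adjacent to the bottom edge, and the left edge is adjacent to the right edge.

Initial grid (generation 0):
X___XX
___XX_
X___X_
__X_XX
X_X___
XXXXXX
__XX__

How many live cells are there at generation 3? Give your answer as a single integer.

Answer: 0

Derivation:
Simulating step by step:
Generation 0 (given above): 20 live cells
Generation 1: 9 live cells
X_____
_____X
X_____
__X___
_X_X_X
______
____XX
Generation 2: 4 live cells
______
______
X_____
______
_X_X__
______
____X_
Generation 3: 0 live cells
______
______
______
______
______
______
______
Population at generation 3: 0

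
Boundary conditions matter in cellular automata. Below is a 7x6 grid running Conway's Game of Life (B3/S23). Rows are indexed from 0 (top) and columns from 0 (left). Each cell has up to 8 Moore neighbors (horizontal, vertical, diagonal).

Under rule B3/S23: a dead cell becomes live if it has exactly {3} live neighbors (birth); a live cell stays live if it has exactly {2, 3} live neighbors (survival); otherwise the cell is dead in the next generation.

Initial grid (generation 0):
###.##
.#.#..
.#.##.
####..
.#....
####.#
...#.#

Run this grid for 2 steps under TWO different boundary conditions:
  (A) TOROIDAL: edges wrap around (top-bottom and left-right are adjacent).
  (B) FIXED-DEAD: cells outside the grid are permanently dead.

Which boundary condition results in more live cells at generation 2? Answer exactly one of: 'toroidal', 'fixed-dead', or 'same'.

Under TOROIDAL boundary, generation 2:
......
......
...###
...#..
..#...
#....#
..#.#.
Population = 9

Under FIXED-DEAD boundary, generation 2:
.####.
.##..#
...###
...###
###.#.
##.##.
##....
Population = 23

Comparison: toroidal=9, fixed-dead=23 -> fixed-dead

Answer: fixed-dead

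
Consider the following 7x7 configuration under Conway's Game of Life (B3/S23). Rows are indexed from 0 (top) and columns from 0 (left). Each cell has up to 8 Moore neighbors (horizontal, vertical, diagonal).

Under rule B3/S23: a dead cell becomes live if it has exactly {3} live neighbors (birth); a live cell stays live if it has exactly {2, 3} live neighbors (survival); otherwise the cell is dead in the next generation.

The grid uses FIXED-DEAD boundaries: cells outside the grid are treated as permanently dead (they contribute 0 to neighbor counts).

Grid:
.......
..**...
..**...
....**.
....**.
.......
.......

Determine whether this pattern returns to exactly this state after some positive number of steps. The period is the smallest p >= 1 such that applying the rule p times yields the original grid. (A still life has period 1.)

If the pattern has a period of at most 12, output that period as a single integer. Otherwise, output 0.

Simulating and comparing each generation to the original:
Gen 0 (original, given above): 8 live cells
Gen 1: 6 live cells, differs from original
Gen 2: 8 live cells, MATCHES original -> period = 2

Answer: 2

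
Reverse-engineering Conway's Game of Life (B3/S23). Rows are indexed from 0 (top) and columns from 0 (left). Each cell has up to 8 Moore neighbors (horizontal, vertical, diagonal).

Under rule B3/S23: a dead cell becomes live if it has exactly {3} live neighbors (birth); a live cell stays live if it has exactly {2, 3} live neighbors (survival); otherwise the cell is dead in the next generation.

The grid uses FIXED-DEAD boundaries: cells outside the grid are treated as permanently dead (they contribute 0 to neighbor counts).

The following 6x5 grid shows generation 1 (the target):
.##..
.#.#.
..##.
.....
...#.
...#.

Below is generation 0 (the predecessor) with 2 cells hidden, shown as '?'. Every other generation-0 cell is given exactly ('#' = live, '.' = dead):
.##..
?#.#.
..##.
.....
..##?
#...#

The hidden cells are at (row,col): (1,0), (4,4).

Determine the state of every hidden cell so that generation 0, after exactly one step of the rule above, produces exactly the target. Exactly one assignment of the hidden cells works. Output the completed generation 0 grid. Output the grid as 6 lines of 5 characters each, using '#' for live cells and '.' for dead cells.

Answer: .##..
.#.#.
..##.
.....
..##.
#...#

Derivation:
Hidden generation-0 cells (in order): (1,0), (4,4).
A hidden cell only influences target cells in its own 3x3 neighborhood. Try each of the 2^2 = 4 assignments, step the completed generation 0 forward once under B3/S23, and compare with the target:
  (1,0)=. (4,4)=. -> step reproduces the target at every cell -> ACCEPT
  (1,0)=. (4,4)=# -> step gives (3,4)='#' but target has '.' -> reject
  (1,0)=# (4,4)=. -> step gives (0,0)='#' but target has '.' -> reject
  (1,0)=# (4,4)=# -> step gives (0,0)='#' but target has '.' -> reject
Unique solution: (1,0)=dead, (4,4)=dead.
Check: live-neighbor counts of every cell in the completed generation 0:
22321
23632
12322
02442
12122
02231
Applying B3/S23 to generation 0 with these counts gives:
.##..
.#.#.
..##.
.....
...#.
...#.
which matches the target exactly.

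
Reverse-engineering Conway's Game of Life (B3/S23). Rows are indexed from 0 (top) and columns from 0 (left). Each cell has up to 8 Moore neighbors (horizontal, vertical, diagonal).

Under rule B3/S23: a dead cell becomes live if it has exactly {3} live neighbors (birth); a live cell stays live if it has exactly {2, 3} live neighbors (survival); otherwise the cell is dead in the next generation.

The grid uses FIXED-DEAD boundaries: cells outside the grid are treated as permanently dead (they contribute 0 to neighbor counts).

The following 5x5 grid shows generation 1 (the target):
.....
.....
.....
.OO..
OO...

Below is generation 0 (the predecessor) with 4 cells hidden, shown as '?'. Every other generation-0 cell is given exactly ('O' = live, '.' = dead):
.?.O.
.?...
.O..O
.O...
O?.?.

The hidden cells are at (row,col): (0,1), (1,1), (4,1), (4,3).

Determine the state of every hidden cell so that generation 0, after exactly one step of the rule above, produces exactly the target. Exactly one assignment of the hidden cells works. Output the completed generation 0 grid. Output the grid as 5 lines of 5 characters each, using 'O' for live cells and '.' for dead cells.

Hidden generation-0 cells (in order): (0,1), (1,1), (4,1), (4,3).
A hidden cell only influences target cells in its own 3x3 neighborhood. Try each of the 2^4 = 16 assignments, step the completed generation 0 forward once under B3/S23, and compare with the target:
  (0,1)=. (1,1)=. (4,1)=. (4,3)=. -> step gives (3,0)='O' but target has '.' -> reject
  (0,1)=. (1,1)=. (4,1)=. (4,3)=O -> step gives (3,0)='O' but target has '.' -> reject
  (0,1)=. (1,1)=. (4,1)=O (4,3)=. -> step reproduces the target at every cell -> ACCEPT
  (0,1)=. (1,1)=. (4,1)=O (4,3)=O -> step gives (3,2)='.' but target has 'O' -> reject
  (0,1)=. (1,1)=O (4,1)=. (4,3)=. -> step gives (1,2)='O' but target has '.' -> reject
  (0,1)=. (1,1)=O (4,1)=. (4,3)=O -> step gives (1,2)='O' but target has '.' -> reject
  (0,1)=. (1,1)=O (4,1)=O (4,3)=. -> step gives (1,2)='O' but target has '.' -> reject
  (0,1)=. (1,1)=O (4,1)=O (4,3)=O -> step gives (1,2)='O' but target has '.' -> reject
  (0,1)=O (1,1)=. (4,1)=. (4,3)=. -> step gives (1,2)='O' but target has '.' -> reject
  (0,1)=O (1,1)=. (4,1)=. (4,3)=O -> step gives (1,2)='O' but target has '.' -> reject
  (0,1)=O (1,1)=. (4,1)=O (4,3)=. -> step gives (1,2)='O' but target has '.' -> reject
  (0,1)=O (1,1)=. (4,1)=O (4,3)=O -> step gives (1,2)='O' but target has '.' -> reject
  (0,1)=O (1,1)=O (4,1)=. (4,3)=. -> step gives (0,2)='O' but target has '.' -> reject
  (0,1)=O (1,1)=O (4,1)=. (4,3)=O -> step gives (0,2)='O' but target has '.' -> reject
  (0,1)=O (1,1)=O (4,1)=O (4,3)=. -> step gives (0,2)='O' but target has '.' -> reject
  (0,1)=O (1,1)=O (4,1)=O (4,3)=O -> step gives (0,2)='O' but target has '.' -> reject
Unique solution: (0,1)=dead, (1,1)=dead, (4,1)=live, (4,3)=dead.
Check: live-neighbor counts of every cell in the completed generation 0:
00101
11222
21210
43311
22200
Applying B3/S23 to generation 0 with these counts gives:
.....
.....
.....
.OO..
OO...
which matches the target exactly.

Answer: ...O.
.....
.O..O
.O...
OO...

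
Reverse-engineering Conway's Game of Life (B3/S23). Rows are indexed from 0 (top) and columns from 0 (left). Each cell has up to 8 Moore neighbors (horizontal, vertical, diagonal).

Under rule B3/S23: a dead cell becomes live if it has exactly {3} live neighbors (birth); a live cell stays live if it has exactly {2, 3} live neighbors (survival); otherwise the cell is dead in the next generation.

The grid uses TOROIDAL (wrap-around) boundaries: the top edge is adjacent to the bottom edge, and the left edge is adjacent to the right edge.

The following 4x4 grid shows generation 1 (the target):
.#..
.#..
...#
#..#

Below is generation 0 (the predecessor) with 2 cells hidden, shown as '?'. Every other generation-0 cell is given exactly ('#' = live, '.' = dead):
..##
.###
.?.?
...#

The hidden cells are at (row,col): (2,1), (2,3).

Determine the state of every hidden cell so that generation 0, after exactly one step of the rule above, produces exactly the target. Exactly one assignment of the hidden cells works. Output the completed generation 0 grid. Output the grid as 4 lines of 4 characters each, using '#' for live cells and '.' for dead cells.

Hidden generation-0 cells (in order): (2,1), (2,3).
A hidden cell only influences target cells in its own 3x3 neighborhood. Try each of the 2^2 = 4 assignments, step the completed generation 0 forward once under B3/S23, and compare with the target:
  (2,1)=. (2,3)=. -> step gives (1,0)='#' but target has '.' -> reject
  (2,1)=. (2,3)=# -> step reproduces the target at every cell -> ACCEPT
  (2,1)=# (2,3)=. -> step gives (1,3)='#' but target has '.' -> reject
  (2,1)=# (2,3)=# -> step gives (2,1)='#' but target has '.' -> reject
Unique solution: (2,1)=dead, (2,3)=live.
Check: live-neighbor counts of every cell in the completed generation 0:
4354
4254
4253
3143
Applying B3/S23 to generation 0 with these counts gives:
.#..
.#..
...#
#..#
which matches the target exactly.

Answer: ..##
.###
...#
...#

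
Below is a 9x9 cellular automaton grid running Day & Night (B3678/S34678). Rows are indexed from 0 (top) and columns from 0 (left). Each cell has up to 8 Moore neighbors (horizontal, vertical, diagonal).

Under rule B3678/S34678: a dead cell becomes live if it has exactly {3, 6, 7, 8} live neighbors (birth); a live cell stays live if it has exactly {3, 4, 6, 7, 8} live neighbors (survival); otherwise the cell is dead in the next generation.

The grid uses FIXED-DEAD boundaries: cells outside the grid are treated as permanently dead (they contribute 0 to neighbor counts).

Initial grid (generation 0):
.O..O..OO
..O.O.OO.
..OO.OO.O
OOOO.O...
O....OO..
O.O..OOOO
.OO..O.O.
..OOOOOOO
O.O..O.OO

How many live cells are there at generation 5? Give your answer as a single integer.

Simulating step by step:
Generation 0 (given above): 43 live cells
Generation 1: 37 live cells
...O.OOO.
.OO.O.O..
.....OO..
.OOO.O.O.
OO.O.O...
....OOOO.
.OO...OO.
..OOOOO.O
.O...O.OO
Generation 2: 39 live cells
..O.OOO..
...OOO...
.....OOO.
OOO..O...
.O.OOOOO.
O..OOO.O.
..O..OO.O
..OOOO.OO
..OO.O.O.
Generation 3: 39 live cells
....OO...
...O.OOO.
.OOO.OO..
.OOO..O..
.O.OO....
.O.OOOOOO
.OOOO...O
.OO..OOOO
..OO....O
Generation 4: 36 live cells
....OO...
...OO....
.OOO.O...
OOO......
OOO......
OOOOOO.O.
OOO..OOOO
.OOO...OO
.OO...O..
Generation 5: 34 live cells
...OO....
...O.....
OO.O.....
OOO......
.OO.O....
.OOOOO.OO
OOOO.O..O
.OOO.O..O
.OOO...O.
Population at generation 5: 34

Answer: 34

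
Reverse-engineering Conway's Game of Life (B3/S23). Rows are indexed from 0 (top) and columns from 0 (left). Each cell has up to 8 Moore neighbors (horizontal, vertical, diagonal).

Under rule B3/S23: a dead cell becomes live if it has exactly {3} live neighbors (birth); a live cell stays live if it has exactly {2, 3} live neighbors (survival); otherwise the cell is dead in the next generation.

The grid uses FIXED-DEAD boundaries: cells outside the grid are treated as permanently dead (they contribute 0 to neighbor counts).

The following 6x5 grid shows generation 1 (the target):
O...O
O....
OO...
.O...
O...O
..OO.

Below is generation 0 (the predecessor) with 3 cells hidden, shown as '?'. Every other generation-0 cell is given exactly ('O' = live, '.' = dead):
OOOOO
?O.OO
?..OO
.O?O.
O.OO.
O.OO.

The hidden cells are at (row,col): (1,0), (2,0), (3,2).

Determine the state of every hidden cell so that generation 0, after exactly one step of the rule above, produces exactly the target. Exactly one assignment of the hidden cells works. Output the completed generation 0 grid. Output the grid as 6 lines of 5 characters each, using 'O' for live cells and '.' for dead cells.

Hidden generation-0 cells (in order): (1,0), (2,0), (3,2).
A hidden cell only influences target cells in its own 3x3 neighborhood. Try each of the 2^3 = 8 assignments, step the completed generation 0 forward once under B3/S23, and compare with the target:
  (1,0)=. (2,0)=. (3,2)=. -> step gives (0,1)='O' but target has '.' -> reject
  (1,0)=. (2,0)=. (3,2)=O -> step gives (0,1)='O' but target has '.' -> reject
  (1,0)=. (2,0)=O (3,2)=. -> step gives (0,1)='O' but target has '.' -> reject
  (1,0)=. (2,0)=O (3,2)=O -> step gives (0,1)='O' but target has '.' -> reject
  (1,0)=O (2,0)=. (3,2)=. -> step reproduces the target at every cell -> ACCEPT
  (1,0)=O (2,0)=. (3,2)=O -> step gives (2,1)='.' but target has 'O' -> reject
  (1,0)=O (2,0)=O (3,2)=. -> step gives (1,0)='.' but target has 'O' -> reject
  (1,0)=O (2,0)=O (3,2)=O -> step gives (1,0)='.' but target has 'O' -> reject
Unique solution: (1,0)=live, (2,0)=dead, (3,2)=dead.
Check: live-neighbor counts of every cell in the completed generation 0:
34443
34665
33544
22544
25543
14332
Applying B3/S23 to generation 0 with these counts gives:
O...O
O....
OO...
.O...
O...O
..OO.
which matches the target exactly.

Answer: OOOOO
OO.OO
...OO
.O.O.
O.OO.
O.OO.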